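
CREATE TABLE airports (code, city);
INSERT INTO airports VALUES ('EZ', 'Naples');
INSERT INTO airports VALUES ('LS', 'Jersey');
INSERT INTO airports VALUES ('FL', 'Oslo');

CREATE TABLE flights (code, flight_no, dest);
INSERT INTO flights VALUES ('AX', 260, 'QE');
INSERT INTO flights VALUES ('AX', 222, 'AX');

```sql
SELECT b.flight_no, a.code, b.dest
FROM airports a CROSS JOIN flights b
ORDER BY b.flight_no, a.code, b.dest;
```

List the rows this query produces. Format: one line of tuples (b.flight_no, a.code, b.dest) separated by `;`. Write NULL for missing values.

(222, EZ, AX); (222, FL, AX); (222, LS, AX); (260, EZ, QE); (260, FL, QE); (260, LS, QE)

CROSS JOIN pairs every row of `airports` with every row of `flights`: 3 × 2 = 6 rows.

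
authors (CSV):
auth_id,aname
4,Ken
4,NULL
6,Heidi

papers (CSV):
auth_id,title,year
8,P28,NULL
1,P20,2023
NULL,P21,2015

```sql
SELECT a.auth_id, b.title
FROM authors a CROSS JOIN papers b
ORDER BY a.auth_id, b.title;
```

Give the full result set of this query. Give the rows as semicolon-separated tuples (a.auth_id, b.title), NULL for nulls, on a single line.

CROSS JOIN pairs every row of `authors` with every row of `papers`: 3 × 3 = 9 rows.

(4, P20); (4, P20); (4, P21); (4, P21); (4, P28); (4, P28); (6, P20); (6, P21); (6, P28)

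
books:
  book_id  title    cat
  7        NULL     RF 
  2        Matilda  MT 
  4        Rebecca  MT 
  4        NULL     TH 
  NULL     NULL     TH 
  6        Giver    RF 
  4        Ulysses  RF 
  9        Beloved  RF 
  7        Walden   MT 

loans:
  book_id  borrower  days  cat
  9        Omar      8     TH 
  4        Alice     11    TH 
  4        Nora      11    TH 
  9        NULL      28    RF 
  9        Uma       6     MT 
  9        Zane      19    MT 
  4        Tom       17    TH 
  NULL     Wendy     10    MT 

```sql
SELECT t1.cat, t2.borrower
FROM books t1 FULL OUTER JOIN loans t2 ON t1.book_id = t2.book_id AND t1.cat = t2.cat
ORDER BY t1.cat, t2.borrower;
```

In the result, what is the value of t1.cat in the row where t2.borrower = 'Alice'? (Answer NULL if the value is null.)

FULL OUTER JOIN keeps every row from both sides; unmatched rows get NULL for the other side's columns.
Matching on t1.book_id = t2.book_id AND t1.cat = t2.cat. A NULL in a compared column never satisfies the condition.
- book_id=7, cat=RF: no t2 row matches, row kept with t2 columns NULL.
- book_id=2, cat=MT: no t2 row matches, row kept with t2 columns NULL.
- book_id=4, cat=MT: no t2 row matches, row kept with t2 columns NULL.
- book_id=4, cat=TH: 3 matching t2 row(s), so 3 row(s) emitted.
- book_id=NULL, cat=TH: no t2 row matches, row kept with t2 columns NULL.
- book_id=6, cat=RF: no t2 row matches, row kept with t2 columns NULL.
- book_id=4, cat=RF: no t2 row matches, row kept with t2 columns NULL.
- book_id=9, cat=RF: 1 matching t2 row(s), so 1 row(s) emitted.
- book_id=7, cat=MT: no t2 row matches, row kept with t2 columns NULL.
- plus 4 unmatched t2 row(s), each kept with NULL t1 columns.

TH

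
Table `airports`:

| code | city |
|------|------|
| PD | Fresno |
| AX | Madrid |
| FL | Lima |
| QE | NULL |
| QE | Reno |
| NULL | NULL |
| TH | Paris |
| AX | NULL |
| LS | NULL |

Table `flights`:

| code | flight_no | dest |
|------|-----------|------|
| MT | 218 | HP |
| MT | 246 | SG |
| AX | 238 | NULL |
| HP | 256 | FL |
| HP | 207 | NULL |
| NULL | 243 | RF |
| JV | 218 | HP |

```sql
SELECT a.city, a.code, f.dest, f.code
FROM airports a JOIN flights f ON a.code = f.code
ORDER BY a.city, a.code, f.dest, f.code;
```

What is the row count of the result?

2

INNER JOIN keeps only pairs where the ON condition holds.
Matching on a.code = f.code. A NULL in a compared column never satisfies the condition.
- a row (code=PD): no match → dropped.
- a row (code=AX): matches 1 f row(s) → 1 output row(s).
- a row (code=FL): no match → dropped.
- a row (code=QE): no match → dropped.
- a row (code=QE): no match → dropped.
- a row (code=NULL): no match → dropped.
- a row (code=TH): no match → dropped.
- a row (code=AX): matches 1 f row(s) → 1 output row(s).
- a row (code=LS): no match → dropped.
Total: 2 rows.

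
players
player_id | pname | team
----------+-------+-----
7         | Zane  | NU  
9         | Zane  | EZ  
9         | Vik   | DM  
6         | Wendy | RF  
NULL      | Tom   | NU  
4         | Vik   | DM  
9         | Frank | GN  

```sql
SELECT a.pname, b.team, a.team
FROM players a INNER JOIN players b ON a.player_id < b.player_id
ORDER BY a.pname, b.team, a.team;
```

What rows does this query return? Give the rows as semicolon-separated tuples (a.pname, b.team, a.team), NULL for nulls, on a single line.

(Vik, DM, DM); (Vik, EZ, DM); (Vik, GN, DM); (Vik, NU, DM); (Vik, RF, DM); (Wendy, DM, RF); (Wendy, EZ, RF); (Wendy, GN, RF); (Wendy, NU, RF); (Zane, DM, NU); (Zane, EZ, NU); (Zane, GN, NU)

INNER JOIN keeps only pairs where the ON condition holds.
Matching on a.player_id < b.player_id. A NULL in a compared column never satisfies the condition.
- a[0] player_id=7 → 3 match(es) in b → 3 row(s).
- a[1] player_id=9 → no match; dropped.
- a[2] player_id=9 → no match; dropped.
- a[3] player_id=6 → 4 match(es) in b → 4 row(s).
- a[4] player_id=NULL → no match; dropped.
- a[5] player_id=4 → 5 match(es) in b → 5 row(s).
- a[6] player_id=9 → no match; dropped.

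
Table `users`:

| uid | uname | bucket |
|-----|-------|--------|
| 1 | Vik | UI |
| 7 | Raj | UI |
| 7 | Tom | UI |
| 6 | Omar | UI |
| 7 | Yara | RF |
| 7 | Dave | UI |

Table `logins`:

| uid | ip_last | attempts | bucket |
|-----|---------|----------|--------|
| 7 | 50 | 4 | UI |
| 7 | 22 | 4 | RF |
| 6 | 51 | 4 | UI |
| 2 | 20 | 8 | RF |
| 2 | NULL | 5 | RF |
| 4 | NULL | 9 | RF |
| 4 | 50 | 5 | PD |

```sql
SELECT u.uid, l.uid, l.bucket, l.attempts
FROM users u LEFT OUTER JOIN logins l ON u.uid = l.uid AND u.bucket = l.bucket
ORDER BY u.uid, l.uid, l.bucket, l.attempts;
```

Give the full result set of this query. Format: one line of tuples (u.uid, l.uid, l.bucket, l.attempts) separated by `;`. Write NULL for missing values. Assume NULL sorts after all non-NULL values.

(1, NULL, NULL, NULL); (6, 6, UI, 4); (7, 7, RF, 4); (7, 7, UI, 4); (7, 7, UI, 4); (7, 7, UI, 4)

LEFT JOIN keeps every row from `users`; unmatched rows get NULL for `logins`'s columns.
Matching on u.uid = l.uid AND u.bucket = l.bucket.
- u (uid=1, bucket=UI) has no partner → padded with NULL.
- u (uid=7, bucket=UI) pairs with 1 row(s) of l.
- u (uid=7, bucket=UI) pairs with 1 row(s) of l.
- u (uid=6, bucket=UI) pairs with 1 row(s) of l.
- u (uid=7, bucket=RF) pairs with 1 row(s) of l.
- u (uid=7, bucket=UI) pairs with 1 row(s) of l.
After projecting and ordering:
u.uid | l.uid | l.bucket | l.attempts
1 | NULL | NULL | NULL
6 | 6 | UI | 4
7 | 7 | RF | 4
7 | 7 | UI | 4
7 | 7 | UI | 4
7 | 7 | UI | 4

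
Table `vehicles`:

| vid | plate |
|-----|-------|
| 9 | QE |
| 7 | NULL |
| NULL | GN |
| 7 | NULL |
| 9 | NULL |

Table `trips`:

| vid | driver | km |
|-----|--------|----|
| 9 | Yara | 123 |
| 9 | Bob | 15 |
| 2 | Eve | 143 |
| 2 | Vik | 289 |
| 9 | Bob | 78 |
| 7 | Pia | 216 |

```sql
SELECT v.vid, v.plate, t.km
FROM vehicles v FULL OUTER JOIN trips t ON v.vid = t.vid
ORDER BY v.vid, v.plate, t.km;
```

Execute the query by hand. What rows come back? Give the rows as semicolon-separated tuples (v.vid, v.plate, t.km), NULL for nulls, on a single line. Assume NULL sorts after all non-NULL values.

FULL OUTER JOIN keeps every row from both sides; unmatched rows get NULL for the other side's columns.
Matching on v.vid = t.vid. A NULL in a compared column never satisfies the condition.
- vid=9: 3 matching t row(s), so 3 row(s) emitted.
- vid=7: 1 matching t row(s), so 1 row(s) emitted.
- vid=NULL: no t row matches, row kept with t columns NULL.
- vid=7: 1 matching t row(s), so 1 row(s) emitted.
- vid=9: 3 matching t row(s), so 3 row(s) emitted.
- 2 t row(s) had no v match → kept, v columns NULL.

(7, NULL, 216); (7, NULL, 216); (9, QE, 15); (9, QE, 78); (9, QE, 123); (9, NULL, 15); (9, NULL, 78); (9, NULL, 123); (NULL, GN, NULL); (NULL, NULL, 143); (NULL, NULL, 289)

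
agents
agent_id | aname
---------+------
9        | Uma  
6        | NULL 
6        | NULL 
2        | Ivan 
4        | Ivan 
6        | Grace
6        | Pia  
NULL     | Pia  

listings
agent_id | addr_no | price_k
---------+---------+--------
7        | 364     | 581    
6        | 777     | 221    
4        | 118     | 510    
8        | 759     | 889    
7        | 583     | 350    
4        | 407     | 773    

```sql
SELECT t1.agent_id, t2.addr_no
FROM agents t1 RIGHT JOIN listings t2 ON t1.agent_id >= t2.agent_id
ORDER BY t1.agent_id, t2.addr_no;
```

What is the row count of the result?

20

RIGHT JOIN keeps every row from `listings`; unmatched rows get NULL for `agents`'s columns.
Matching on t1.agent_id >= t2.agent_id. A NULL in a compared column never satisfies the condition.
- agent_id=9: 6 matching t2 row(s), so 6 row(s) emitted.
- agent_id=6: 3 matching t2 row(s), so 3 row(s) emitted.
- agent_id=6: 3 matching t2 row(s), so 3 row(s) emitted.
- agent_id=2: no matching t2 row.
- agent_id=4: 2 matching t2 row(s), so 2 row(s) emitted.
- agent_id=6: 3 matching t2 row(s), so 3 row(s) emitted.
- agent_id=6: 3 matching t2 row(s), so 3 row(s) emitted.
- agent_id=NULL: no matching t2 row.
- every t2 row matched at least one t1 row.
Total: 20 rows.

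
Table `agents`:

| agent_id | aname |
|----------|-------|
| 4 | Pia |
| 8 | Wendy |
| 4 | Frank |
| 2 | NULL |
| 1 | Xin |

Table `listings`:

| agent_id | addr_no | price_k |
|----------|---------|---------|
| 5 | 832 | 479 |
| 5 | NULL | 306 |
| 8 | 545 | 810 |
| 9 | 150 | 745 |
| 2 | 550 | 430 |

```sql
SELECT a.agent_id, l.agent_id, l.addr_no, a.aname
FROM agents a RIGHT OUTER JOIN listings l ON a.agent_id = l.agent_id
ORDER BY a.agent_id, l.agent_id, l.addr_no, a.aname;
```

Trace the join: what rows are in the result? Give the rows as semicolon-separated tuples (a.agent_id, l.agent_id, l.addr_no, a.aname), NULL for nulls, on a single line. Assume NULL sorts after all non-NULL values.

RIGHT JOIN keeps every row from `listings`; unmatched rows get NULL for `agents`'s columns.
Matching on a.agent_id = l.agent_id.
- a[0] agent_id=4 → no match.
- a[1] agent_id=8 → 1 match(es) in l → 1 row(s).
- a[2] agent_id=4 → no match.
- a[3] agent_id=2 → 1 match(es) in l → 1 row(s).
- a[4] agent_id=1 → no match.
- plus 3 unmatched l row(s), each kept with NULL a columns.
After projecting and ordering:
a.agent_id | l.agent_id | l.addr_no | a.aname
2 | 2 | 550 | NULL
8 | 8 | 545 | Wendy
NULL | 5 | 832 | NULL
NULL | 5 | NULL | NULL
NULL | 9 | 150 | NULL

(2, 2, 550, NULL); (8, 8, 545, Wendy); (NULL, 5, 832, NULL); (NULL, 5, NULL, NULL); (NULL, 9, 150, NULL)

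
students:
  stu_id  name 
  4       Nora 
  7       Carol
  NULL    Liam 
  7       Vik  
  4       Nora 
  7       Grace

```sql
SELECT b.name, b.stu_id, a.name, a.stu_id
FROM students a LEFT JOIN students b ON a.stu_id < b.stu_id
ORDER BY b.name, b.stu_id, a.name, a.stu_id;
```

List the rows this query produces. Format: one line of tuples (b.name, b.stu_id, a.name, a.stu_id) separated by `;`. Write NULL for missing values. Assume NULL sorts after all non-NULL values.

LEFT JOIN keeps every row from `students a`; unmatched rows get NULL for `students b`'s columns.
Matching on a.stu_id < b.stu_id. A NULL in a compared column never satisfies the condition.
Matched pairs: 6; unmatched a rows kept: 4.

(Carol, 7, Nora, 4); (Carol, 7, Nora, 4); (Grace, 7, Nora, 4); (Grace, 7, Nora, 4); (Vik, 7, Nora, 4); (Vik, 7, Nora, 4); (NULL, NULL, Carol, 7); (NULL, NULL, Grace, 7); (NULL, NULL, Liam, NULL); (NULL, NULL, Vik, 7)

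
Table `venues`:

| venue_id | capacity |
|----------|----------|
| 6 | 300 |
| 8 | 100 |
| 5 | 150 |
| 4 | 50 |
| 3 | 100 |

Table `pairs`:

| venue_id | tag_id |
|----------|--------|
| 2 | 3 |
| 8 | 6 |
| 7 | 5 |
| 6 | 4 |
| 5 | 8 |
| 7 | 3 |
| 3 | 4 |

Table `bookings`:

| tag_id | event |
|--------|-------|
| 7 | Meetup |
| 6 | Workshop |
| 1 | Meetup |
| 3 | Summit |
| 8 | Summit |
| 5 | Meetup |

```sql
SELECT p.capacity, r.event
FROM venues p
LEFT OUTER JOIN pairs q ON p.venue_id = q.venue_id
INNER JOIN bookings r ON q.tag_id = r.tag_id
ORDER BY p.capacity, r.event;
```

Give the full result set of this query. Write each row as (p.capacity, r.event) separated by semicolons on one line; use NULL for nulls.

(100, Workshop); (150, Summit)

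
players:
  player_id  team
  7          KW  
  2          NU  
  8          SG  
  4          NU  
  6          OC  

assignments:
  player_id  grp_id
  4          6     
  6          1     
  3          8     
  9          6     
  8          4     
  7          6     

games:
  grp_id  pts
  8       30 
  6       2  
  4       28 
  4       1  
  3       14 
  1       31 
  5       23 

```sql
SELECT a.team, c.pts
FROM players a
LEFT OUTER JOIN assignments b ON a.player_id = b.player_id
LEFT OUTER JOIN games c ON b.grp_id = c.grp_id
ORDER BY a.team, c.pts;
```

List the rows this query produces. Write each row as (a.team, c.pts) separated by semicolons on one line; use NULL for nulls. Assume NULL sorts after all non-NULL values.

Evaluate left to right. First `players a LEFT JOIN assignments b` on player_id: 5 row(s).
Then LEFT JOIN `games c` on grp_id: each of those 5 rows is kept; rows whose b.grp_id has no match in c get NULL for c's columns.

(KW, 2); (NU, 2); (NU, NULL); (OC, 31); (SG, 1); (SG, 28)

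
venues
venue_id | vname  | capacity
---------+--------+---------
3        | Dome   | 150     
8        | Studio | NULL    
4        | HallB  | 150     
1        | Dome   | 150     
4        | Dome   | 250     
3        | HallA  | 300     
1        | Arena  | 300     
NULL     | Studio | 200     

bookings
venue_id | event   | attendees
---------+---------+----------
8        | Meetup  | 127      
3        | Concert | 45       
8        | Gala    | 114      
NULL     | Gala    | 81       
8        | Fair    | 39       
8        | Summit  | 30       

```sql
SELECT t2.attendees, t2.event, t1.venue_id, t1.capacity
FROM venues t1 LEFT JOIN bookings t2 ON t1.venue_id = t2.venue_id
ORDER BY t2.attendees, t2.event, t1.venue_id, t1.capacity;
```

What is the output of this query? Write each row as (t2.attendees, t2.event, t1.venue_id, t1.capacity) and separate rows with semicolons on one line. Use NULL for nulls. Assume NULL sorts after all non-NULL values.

LEFT JOIN keeps every row from `venues`; unmatched rows get NULL for `bookings`'s columns.
Matching on t1.venue_id = t2.venue_id. A NULL in a compared column never satisfies the condition.
- t1 (venue_id=3) pairs with 1 row(s) of t2.
- t1 (venue_id=8) pairs with 4 row(s) of t2.
- t1 (venue_id=4) has no partner → padded with NULL.
- t1 (venue_id=1) has no partner → padded with NULL.
- t1 (venue_id=4) has no partner → padded with NULL.
- t1 (venue_id=3) pairs with 1 row(s) of t2.
- t1 (venue_id=1) has no partner → padded with NULL.
- t1 (venue_id=NULL) has no partner → padded with NULL.

(30, Summit, 8, NULL); (39, Fair, 8, NULL); (45, Concert, 3, 150); (45, Concert, 3, 300); (114, Gala, 8, NULL); (127, Meetup, 8, NULL); (NULL, NULL, 1, 150); (NULL, NULL, 1, 300); (NULL, NULL, 4, 150); (NULL, NULL, 4, 250); (NULL, NULL, NULL, 200)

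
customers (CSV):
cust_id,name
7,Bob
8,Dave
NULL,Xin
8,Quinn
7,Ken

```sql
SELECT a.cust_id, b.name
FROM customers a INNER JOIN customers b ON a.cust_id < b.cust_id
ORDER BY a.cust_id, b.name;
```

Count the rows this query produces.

INNER JOIN keeps only pairs where the ON condition holds.
Matching on a.cust_id < b.cust_id. A NULL in a compared column never satisfies the condition.
- cust_id=7: 2 matching b row(s), so 2 row(s) emitted.
- cust_id=8: no matching b row, dropped.
- cust_id=NULL: no matching b row, dropped.
- cust_id=8: no matching b row, dropped.
- cust_id=7: 2 matching b row(s), so 2 row(s) emitted.
Total: 4 rows.

4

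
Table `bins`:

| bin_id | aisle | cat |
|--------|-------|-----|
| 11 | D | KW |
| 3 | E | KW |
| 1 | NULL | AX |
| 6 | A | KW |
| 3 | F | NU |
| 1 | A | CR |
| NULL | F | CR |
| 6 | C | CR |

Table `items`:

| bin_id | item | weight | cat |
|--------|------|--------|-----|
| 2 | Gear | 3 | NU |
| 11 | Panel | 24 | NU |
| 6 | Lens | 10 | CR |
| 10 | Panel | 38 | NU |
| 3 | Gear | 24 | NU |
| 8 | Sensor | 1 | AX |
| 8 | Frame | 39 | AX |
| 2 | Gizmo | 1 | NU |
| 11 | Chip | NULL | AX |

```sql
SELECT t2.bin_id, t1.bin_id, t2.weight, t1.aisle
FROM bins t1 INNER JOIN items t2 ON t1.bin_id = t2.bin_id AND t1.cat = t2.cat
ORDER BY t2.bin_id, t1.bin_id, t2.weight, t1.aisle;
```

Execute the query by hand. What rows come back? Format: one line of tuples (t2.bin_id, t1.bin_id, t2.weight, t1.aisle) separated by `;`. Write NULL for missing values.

(3, 3, 24, F); (6, 6, 10, C)

INNER JOIN keeps only pairs where the ON condition holds.
Matching on t1.bin_id = t2.bin_id AND t1.cat = t2.cat. A NULL in a compared column never satisfies the condition.
Matched pairs: 2.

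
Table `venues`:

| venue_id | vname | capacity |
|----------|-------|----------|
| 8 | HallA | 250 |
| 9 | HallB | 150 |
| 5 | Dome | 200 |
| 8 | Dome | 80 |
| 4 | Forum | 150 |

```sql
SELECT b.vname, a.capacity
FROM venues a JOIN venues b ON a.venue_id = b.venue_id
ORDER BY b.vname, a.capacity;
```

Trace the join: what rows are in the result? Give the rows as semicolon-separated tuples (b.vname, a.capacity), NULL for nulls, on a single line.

(Dome, 80); (Dome, 200); (Dome, 250); (Forum, 150); (HallA, 80); (HallA, 250); (HallB, 150)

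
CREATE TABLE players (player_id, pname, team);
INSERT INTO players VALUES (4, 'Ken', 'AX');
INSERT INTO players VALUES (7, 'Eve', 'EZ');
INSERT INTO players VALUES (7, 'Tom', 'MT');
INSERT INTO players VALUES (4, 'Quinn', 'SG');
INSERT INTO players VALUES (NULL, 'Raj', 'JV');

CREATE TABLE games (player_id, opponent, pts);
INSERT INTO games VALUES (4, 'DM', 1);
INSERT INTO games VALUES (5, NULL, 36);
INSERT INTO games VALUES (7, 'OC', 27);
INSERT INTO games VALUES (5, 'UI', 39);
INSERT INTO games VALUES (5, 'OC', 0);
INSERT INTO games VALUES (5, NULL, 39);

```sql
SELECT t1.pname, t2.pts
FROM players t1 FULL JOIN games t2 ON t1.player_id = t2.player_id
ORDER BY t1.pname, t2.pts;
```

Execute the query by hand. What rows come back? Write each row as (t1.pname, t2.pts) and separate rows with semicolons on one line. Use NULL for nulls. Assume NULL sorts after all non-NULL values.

(Eve, 27); (Ken, 1); (Quinn, 1); (Raj, NULL); (Tom, 27); (NULL, 0); (NULL, 36); (NULL, 39); (NULL, 39)

FULL OUTER JOIN keeps every row from both sides; unmatched rows get NULL for the other side's columns.
Matching on t1.player_id = t2.player_id. A NULL in a compared column never satisfies the condition.
- player_id=4: 1 matching t2 row(s), so 1 row(s) emitted.
- player_id=7: 1 matching t2 row(s), so 1 row(s) emitted.
- player_id=7: 1 matching t2 row(s), so 1 row(s) emitted.
- player_id=4: 1 matching t2 row(s), so 1 row(s) emitted.
- player_id=NULL: no t2 row matches, row kept with t2 columns NULL.
- 4 t2 row(s) had no t1 match → kept, t1 columns NULL.
After projecting and ordering:
t1.pname | t2.pts
Eve | 27
Ken | 1
Quinn | 1
Raj | NULL
Tom | 27
NULL | 0
NULL | 36
NULL | 39
NULL | 39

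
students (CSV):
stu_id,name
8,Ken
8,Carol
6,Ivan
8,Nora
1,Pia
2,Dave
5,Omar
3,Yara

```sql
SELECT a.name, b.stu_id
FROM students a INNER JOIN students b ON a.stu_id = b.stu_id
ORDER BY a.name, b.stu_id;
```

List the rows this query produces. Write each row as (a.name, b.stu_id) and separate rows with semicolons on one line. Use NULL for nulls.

(Carol, 8); (Carol, 8); (Carol, 8); (Dave, 2); (Ivan, 6); (Ken, 8); (Ken, 8); (Ken, 8); (Nora, 8); (Nora, 8); (Nora, 8); (Omar, 5); (Pia, 1); (Yara, 3)

INNER JOIN keeps only pairs where the ON condition holds.
Matching on a.stu_id = b.stu_id.
Matched pairs: 14.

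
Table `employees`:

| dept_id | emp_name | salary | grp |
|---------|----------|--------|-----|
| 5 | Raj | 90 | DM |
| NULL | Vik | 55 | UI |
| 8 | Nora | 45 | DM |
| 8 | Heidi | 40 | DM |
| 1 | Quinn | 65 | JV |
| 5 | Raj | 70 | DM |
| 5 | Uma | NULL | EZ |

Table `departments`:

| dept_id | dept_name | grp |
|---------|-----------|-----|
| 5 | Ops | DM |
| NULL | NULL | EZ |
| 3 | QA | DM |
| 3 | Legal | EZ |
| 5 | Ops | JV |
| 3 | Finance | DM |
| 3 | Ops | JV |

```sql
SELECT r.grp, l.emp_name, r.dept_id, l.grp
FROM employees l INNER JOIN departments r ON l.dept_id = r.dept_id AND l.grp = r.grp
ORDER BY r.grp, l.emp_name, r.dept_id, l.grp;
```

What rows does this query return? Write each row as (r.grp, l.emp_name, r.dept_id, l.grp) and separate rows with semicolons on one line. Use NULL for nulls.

(DM, Raj, 5, DM); (DM, Raj, 5, DM)

INNER JOIN keeps only pairs where the ON condition holds.
Matching on l.dept_id = r.dept_id AND l.grp = r.grp. A NULL in a compared column never satisfies the condition.
Matched pairs: 2.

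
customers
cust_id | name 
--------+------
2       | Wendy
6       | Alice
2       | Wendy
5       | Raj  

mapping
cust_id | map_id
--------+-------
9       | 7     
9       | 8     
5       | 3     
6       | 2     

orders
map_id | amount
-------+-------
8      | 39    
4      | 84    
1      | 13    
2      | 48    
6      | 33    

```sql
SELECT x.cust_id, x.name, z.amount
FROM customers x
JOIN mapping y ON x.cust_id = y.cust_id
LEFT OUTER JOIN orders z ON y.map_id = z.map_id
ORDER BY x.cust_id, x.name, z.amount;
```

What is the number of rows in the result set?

2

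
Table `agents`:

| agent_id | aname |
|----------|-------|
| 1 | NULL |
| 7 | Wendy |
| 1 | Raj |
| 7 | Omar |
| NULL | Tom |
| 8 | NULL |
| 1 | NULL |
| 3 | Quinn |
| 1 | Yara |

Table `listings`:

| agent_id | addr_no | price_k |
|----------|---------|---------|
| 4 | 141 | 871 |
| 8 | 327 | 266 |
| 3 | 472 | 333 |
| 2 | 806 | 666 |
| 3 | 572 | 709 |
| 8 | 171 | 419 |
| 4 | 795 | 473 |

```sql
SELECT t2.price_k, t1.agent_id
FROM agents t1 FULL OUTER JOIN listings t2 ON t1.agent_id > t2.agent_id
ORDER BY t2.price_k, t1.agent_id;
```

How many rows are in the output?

FULL OUTER JOIN keeps every row from both sides; unmatched rows get NULL for the other side's columns.
Matching on t1.agent_id > t2.agent_id. A NULL in a compared column never satisfies the condition.
Matched pairs: 16; unmatched t1 rows kept: 5; unmatched t2 rows kept: 2.
Total: 16 matched + 7 padded = 23 rows.

23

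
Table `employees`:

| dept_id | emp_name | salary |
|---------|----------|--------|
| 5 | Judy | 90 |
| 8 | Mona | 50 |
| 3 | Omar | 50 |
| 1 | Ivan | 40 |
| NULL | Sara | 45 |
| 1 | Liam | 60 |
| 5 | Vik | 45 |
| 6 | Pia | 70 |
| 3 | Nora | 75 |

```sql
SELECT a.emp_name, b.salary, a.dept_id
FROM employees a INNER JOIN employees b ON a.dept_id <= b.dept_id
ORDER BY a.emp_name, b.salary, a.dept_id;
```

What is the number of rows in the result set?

39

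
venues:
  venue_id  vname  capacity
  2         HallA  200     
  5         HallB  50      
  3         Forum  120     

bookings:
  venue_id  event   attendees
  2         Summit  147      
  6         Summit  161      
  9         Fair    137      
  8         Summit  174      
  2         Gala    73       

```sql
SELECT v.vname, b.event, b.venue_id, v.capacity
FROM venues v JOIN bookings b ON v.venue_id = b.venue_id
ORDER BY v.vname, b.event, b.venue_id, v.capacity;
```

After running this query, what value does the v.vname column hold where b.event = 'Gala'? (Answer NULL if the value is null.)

HallA

INNER JOIN keeps only pairs where the ON condition holds.
Matching on v.venue_id = b.venue_id.
Matched pairs: 2.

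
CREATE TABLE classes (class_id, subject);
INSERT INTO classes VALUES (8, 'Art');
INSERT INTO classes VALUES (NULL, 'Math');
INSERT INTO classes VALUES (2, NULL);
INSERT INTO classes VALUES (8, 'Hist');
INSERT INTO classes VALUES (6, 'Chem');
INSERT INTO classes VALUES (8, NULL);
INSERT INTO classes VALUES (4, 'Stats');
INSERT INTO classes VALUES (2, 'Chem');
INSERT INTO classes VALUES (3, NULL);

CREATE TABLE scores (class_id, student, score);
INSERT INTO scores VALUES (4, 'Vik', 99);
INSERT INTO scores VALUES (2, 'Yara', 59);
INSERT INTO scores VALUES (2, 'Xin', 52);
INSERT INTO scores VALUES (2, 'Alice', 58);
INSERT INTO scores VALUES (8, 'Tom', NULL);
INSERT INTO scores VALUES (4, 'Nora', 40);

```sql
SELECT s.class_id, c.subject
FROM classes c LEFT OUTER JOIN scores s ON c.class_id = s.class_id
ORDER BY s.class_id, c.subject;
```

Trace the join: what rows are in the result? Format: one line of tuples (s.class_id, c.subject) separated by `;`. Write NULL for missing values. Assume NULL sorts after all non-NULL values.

(2, Chem); (2, Chem); (2, Chem); (2, NULL); (2, NULL); (2, NULL); (4, Stats); (4, Stats); (8, Art); (8, Hist); (8, NULL); (NULL, Chem); (NULL, Math); (NULL, NULL)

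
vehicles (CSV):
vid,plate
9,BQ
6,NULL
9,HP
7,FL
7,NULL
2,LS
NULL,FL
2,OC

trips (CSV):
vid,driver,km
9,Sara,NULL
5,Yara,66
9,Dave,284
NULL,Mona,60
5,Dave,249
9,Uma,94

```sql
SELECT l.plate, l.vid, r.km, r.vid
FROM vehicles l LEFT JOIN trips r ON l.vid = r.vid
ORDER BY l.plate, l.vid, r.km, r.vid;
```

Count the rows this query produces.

12

LEFT JOIN keeps every row from `vehicles`; unmatched rows get NULL for `trips`'s columns.
Matching on l.vid = r.vid. A NULL in a compared column never satisfies the condition.
Matched pairs: 6; unmatched l rows kept: 6.
Total: 6 matched + 6 padded = 12 rows.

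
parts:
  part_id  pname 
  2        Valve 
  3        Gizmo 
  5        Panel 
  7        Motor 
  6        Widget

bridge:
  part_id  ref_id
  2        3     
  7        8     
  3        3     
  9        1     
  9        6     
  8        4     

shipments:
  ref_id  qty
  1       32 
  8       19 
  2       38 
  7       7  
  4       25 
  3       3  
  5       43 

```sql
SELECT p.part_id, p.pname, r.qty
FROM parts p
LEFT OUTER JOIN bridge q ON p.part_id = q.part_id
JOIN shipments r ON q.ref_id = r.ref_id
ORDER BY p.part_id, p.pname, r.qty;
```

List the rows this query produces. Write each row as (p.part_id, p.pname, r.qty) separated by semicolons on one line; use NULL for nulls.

(2, Valve, 3); (3, Gizmo, 3); (7, Motor, 19)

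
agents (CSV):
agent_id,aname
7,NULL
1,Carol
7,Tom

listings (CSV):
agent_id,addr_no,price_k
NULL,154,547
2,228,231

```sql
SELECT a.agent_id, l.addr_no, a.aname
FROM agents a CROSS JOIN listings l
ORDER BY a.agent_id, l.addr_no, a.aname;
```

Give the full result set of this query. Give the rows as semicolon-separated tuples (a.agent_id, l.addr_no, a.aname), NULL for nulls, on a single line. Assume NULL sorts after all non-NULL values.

CROSS JOIN pairs every row of `agents` with every row of `listings`: 3 × 2 = 6 rows.

(1, 154, Carol); (1, 228, Carol); (7, 154, Tom); (7, 154, NULL); (7, 228, Tom); (7, 228, NULL)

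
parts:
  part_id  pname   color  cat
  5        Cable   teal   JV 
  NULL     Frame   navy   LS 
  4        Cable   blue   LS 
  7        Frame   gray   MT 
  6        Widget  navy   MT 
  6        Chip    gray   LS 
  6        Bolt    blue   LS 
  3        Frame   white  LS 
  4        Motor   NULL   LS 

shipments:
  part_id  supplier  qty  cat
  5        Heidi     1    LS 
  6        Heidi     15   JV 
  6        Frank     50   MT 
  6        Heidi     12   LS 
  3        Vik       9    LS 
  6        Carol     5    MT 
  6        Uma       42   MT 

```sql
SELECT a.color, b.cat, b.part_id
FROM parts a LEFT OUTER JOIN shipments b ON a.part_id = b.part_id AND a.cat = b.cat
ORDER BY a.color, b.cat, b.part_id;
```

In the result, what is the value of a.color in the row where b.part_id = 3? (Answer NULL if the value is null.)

LEFT JOIN keeps every row from `parts`; unmatched rows get NULL for `shipments`'s columns.
Matching on a.part_id = b.part_id AND a.cat = b.cat. A NULL in a compared column never satisfies the condition.
- a[0] part_id=5, cat=JV → no match; kept with NULLs on the b side.
- a[1] part_id=NULL, cat=LS → no match; kept with NULLs on the b side.
- a[2] part_id=4, cat=LS → no match; kept with NULLs on the b side.
- a[3] part_id=7, cat=MT → no match; kept with NULLs on the b side.
- a[4] part_id=6, cat=MT → 3 match(es) in b → 3 row(s).
- a[5] part_id=6, cat=LS → 1 match(es) in b → 1 row(s).
- a[6] part_id=6, cat=LS → 1 match(es) in b → 1 row(s).
- a[7] part_id=3, cat=LS → 1 match(es) in b → 1 row(s).
- a[8] part_id=4, cat=LS → no match; kept with NULLs on the b side.

white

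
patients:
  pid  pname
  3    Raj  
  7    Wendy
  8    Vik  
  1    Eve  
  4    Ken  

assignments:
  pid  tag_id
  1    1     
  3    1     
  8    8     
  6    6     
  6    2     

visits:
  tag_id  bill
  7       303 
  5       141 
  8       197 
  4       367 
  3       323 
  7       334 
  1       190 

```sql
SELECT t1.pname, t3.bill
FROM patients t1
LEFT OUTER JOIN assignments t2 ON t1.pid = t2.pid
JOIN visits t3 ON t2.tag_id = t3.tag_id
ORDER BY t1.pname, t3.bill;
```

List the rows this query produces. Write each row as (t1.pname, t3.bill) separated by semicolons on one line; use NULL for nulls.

(Eve, 190); (Raj, 190); (Vik, 197)

Evaluate left to right. First `patients t1 LEFT JOIN assignments t2` on pid: 5 row(s).
Then INNER JOIN `visits t3` on tag_id: keep only rows whose t2.tag_id appears in t3.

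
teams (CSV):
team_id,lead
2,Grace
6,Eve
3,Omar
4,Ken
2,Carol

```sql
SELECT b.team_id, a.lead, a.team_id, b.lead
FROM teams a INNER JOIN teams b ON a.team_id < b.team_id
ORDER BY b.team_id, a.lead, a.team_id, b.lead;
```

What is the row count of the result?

9

INNER JOIN keeps only pairs where the ON condition holds.
Matching on a.team_id < b.team_id.
Matched pairs: 9.
Total: 9 rows.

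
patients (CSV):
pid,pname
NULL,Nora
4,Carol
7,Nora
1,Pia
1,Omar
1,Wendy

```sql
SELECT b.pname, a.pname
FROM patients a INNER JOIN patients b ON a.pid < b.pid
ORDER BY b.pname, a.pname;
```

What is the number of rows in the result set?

INNER JOIN keeps only pairs where the ON condition holds.
Matching on a.pid < b.pid. A NULL in a compared column never satisfies the condition.
- a row (pid=NULL): no match → dropped.
- a row (pid=4): matches 1 b row(s) → 1 output row(s).
- a row (pid=7): no match → dropped.
- a row (pid=1): matches 2 b row(s) → 2 output row(s).
- a row (pid=1): matches 2 b row(s) → 2 output row(s).
- a row (pid=1): matches 2 b row(s) → 2 output row(s).
Total: 7 rows.

7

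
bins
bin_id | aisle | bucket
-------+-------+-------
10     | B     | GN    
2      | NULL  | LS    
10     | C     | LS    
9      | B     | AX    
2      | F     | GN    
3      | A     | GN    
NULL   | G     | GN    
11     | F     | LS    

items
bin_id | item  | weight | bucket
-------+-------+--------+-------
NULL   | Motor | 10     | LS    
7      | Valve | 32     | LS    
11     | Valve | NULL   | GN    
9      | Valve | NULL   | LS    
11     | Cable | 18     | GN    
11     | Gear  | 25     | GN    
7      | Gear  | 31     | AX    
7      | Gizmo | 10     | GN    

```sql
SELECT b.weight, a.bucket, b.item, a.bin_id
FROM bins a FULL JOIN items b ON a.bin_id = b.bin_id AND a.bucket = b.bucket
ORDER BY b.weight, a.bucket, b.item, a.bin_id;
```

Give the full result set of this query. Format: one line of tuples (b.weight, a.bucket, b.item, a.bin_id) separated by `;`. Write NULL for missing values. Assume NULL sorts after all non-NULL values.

FULL OUTER JOIN keeps every row from both sides; unmatched rows get NULL for the other side's columns.
Matching on a.bin_id = b.bin_id AND a.bucket = b.bucket. A NULL in a compared column never satisfies the condition.
Matched pairs: 0; unmatched a rows kept: 8; unmatched b rows kept: 8.

(10, NULL, Gizmo, NULL); (10, NULL, Motor, NULL); (18, NULL, Cable, NULL); (25, NULL, Gear, NULL); (31, NULL, Gear, NULL); (32, NULL, Valve, NULL); (NULL, AX, NULL, 9); (NULL, GN, NULL, 2); (NULL, GN, NULL, 3); (NULL, GN, NULL, 10); (NULL, GN, NULL, NULL); (NULL, LS, NULL, 2); (NULL, LS, NULL, 10); (NULL, LS, NULL, 11); (NULL, NULL, Valve, NULL); (NULL, NULL, Valve, NULL)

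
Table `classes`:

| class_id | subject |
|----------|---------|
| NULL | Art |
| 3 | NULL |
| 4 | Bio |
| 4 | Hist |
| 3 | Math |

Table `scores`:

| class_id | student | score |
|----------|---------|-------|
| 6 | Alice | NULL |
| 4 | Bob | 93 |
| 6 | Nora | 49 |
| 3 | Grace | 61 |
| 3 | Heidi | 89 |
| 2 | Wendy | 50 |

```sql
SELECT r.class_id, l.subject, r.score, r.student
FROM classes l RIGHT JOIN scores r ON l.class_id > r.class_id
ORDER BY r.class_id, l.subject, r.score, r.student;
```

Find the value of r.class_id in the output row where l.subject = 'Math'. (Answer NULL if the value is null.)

RIGHT JOIN keeps every row from `scores`; unmatched rows get NULL for `classes`'s columns.
Matching on l.class_id > r.class_id. A NULL in a compared column never satisfies the condition.
Matched pairs: 8; unmatched r rows kept: 3.

2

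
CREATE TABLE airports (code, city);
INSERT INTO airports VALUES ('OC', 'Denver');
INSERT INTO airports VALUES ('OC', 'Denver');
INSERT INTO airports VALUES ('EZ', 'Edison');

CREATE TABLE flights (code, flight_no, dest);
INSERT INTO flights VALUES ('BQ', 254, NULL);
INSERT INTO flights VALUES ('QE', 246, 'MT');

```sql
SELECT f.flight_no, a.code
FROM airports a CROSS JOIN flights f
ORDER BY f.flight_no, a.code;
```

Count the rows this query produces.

CROSS JOIN pairs every row of `airports` with every row of `flights`: 3 × 2 = 6 rows.

6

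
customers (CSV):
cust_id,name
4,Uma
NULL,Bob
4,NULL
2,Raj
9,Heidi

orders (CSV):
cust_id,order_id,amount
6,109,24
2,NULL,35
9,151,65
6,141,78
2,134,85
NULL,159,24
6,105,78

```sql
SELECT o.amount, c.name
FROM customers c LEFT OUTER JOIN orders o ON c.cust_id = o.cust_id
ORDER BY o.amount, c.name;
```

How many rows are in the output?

LEFT JOIN keeps every row from `customers`; unmatched rows get NULL for `orders`'s columns.
Matching on c.cust_id = o.cust_id. A NULL in a compared column never satisfies the condition.
- c row (cust_id=4): no match → kept, o columns NULL.
- c row (cust_id=NULL): no match → kept, o columns NULL.
- c row (cust_id=4): no match → kept, o columns NULL.
- c row (cust_id=2): matches 2 o row(s) → 2 output row(s).
- c row (cust_id=9): matches 1 o row(s) → 1 output row(s).
Total: 3 matched + 3 padded = 6 rows.

6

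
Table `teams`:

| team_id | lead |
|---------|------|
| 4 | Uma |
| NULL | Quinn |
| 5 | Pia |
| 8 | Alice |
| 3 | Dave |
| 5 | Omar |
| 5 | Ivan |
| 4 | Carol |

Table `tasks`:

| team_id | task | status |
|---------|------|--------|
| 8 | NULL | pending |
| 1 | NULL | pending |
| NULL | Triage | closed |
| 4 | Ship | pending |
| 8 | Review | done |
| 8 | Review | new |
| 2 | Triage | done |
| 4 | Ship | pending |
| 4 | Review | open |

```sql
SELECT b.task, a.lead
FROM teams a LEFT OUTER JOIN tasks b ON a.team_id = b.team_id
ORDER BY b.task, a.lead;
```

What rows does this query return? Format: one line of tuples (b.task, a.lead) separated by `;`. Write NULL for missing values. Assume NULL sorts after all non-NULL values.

LEFT JOIN keeps every row from `teams`; unmatched rows get NULL for `tasks`'s columns.
Matching on a.team_id = b.team_id. A NULL in a compared column never satisfies the condition.
- a[0] team_id=4 → 3 match(es) in b → 3 row(s).
- a[1] team_id=NULL → no match; kept with NULLs on the b side.
- a[2] team_id=5 → no match; kept with NULLs on the b side.
- a[3] team_id=8 → 3 match(es) in b → 3 row(s).
- a[4] team_id=3 → no match; kept with NULLs on the b side.
- a[5] team_id=5 → no match; kept with NULLs on the b side.
- a[6] team_id=5 → no match; kept with NULLs on the b side.
- a[7] team_id=4 → 3 match(es) in b → 3 row(s).

(Review, Alice); (Review, Alice); (Review, Carol); (Review, Uma); (Ship, Carol); (Ship, Carol); (Ship, Uma); (Ship, Uma); (NULL, Alice); (NULL, Dave); (NULL, Ivan); (NULL, Omar); (NULL, Pia); (NULL, Quinn)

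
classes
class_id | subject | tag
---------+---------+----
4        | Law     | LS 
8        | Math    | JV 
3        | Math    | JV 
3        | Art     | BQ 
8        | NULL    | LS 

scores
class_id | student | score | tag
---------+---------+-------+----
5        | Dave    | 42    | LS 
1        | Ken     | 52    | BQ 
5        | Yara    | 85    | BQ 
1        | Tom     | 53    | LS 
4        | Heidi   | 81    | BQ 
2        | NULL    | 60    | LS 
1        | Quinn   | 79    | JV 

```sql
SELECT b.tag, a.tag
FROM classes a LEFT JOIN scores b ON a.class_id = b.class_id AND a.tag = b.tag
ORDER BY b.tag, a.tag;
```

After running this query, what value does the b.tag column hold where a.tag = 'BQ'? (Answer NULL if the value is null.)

NULL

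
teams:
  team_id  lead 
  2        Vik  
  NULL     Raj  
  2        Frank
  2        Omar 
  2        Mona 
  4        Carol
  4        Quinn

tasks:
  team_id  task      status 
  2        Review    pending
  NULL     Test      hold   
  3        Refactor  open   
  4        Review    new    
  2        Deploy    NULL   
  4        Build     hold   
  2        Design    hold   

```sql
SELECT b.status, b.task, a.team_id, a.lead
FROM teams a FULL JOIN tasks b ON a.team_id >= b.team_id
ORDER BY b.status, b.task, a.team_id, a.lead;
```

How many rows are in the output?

FULL OUTER JOIN keeps every row from both sides; unmatched rows get NULL for the other side's columns.
Matching on a.team_id >= b.team_id. A NULL in a compared column never satisfies the condition.
- team_id=2: 3 matching b row(s), so 3 row(s) emitted.
- team_id=NULL: no b row matches, row kept with b columns NULL.
- team_id=2: 3 matching b row(s), so 3 row(s) emitted.
- team_id=2: 3 matching b row(s), so 3 row(s) emitted.
- team_id=2: 3 matching b row(s), so 3 row(s) emitted.
- team_id=4: 6 matching b row(s), so 6 row(s) emitted.
- team_id=4: 6 matching b row(s), so 6 row(s) emitted.
- 1 row(s) from b found no a partner → padded with NULL.
Total: 24 matched + 2 padded = 26 rows.

26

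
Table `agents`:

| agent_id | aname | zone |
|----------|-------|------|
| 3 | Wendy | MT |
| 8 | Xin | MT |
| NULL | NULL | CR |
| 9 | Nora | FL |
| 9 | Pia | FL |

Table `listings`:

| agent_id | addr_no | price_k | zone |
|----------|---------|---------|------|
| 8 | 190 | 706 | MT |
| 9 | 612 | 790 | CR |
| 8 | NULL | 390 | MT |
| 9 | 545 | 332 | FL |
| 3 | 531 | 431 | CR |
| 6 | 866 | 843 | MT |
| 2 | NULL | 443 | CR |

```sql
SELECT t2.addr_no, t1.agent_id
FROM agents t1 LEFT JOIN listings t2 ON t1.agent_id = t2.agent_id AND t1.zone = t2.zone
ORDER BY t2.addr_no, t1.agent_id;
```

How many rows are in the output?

6

LEFT JOIN keeps every row from `agents`; unmatched rows get NULL for `listings`'s columns.
Matching on t1.agent_id = t2.agent_id AND t1.zone = t2.zone. A NULL in a compared column never satisfies the condition.
Matched pairs: 4; unmatched t1 rows kept: 2.
Total: 4 matched + 2 padded = 6 rows.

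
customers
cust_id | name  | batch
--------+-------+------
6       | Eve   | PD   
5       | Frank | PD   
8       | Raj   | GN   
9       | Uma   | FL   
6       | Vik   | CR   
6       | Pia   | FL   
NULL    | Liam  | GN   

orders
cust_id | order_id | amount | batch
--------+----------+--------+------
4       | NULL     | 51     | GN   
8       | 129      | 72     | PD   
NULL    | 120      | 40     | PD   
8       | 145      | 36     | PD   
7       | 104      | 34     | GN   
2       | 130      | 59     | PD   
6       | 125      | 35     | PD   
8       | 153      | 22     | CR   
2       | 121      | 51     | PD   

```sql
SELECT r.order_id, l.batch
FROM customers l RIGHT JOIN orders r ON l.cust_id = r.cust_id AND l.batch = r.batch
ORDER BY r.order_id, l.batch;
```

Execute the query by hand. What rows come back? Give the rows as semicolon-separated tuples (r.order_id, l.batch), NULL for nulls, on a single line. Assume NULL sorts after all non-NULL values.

RIGHT JOIN keeps every row from `orders`; unmatched rows get NULL for `customers`'s columns.
Matching on l.cust_id = r.cust_id AND l.batch = r.batch. A NULL in a compared column never satisfies the condition.
- l[0] cust_id=6, batch=PD → 1 match(es) in r → 1 row(s).
- l[1] cust_id=5, batch=PD → no match.
- l[2] cust_id=8, batch=GN → no match.
- l[3] cust_id=9, batch=FL → no match.
- l[4] cust_id=6, batch=CR → no match.
- l[5] cust_id=6, batch=FL → no match.
- l[6] cust_id=NULL, batch=GN → no match.
- 8 row(s) from r found no l partner → padded with NULL.
After projecting and ordering:
r.order_id | l.batch
104 | NULL
120 | NULL
121 | NULL
125 | PD
129 | NULL
130 | NULL
145 | NULL
153 | NULL
NULL | NULL

(104, NULL); (120, NULL); (121, NULL); (125, PD); (129, NULL); (130, NULL); (145, NULL); (153, NULL); (NULL, NULL)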